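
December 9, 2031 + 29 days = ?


Start: December 9, 2031
Add 29 days
December 9 → January 1: 31 - 9 + 1 = 23 days (29 - 23 = 6 left)
January 1 + 6 = January 7, 2032

January 7, 2032


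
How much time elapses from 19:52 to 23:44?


End time in minutes: 23×60 + 44 = 1424
Start time in minutes: 19×60 + 52 = 1192
Difference = 1424 - 1192 = 232 minutes
= 3 hours 52 minutes

3h 52m


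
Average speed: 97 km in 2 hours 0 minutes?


Distance: 97 km
Time: 2 hours
Speed = 97 / 2 = 48.5 km/h

48.5 km/h


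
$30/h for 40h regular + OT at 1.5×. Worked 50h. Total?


$1650.00

Regular: 40h × $30 = $1200.00
Overtime: 50 - 40 = 10h
OT pay: 10h × $30 × 1.5 = $450.00
Total = $1200.00 + $450.00 = $1650.00


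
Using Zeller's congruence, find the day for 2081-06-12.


Thursday

Zeller's congruence:
q=12, m=6, k=81, j=20
h = (12 + ⌊13×7/5⌋ + 81 + ⌊81/4⌋ + ⌊20/4⌋ - 2×20) mod 7
= (12 + 18 + 81 + 20 + 5 - 40) mod 7
= 96 mod 7 = 5
h=5 → Thursday


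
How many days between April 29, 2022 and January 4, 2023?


250 days

From April 29, 2022 to January 4, 2023
Rest of April 2022: 30 - 29 = 1
Full months: May 31, June 30, July 31, August 31, September 30, October 31, November 30, December 31
Days into January 2023: 4
Total = 1 + 31 + 30 + 31 + 31 + 30 + 31 + 30 + 31 + 4 = 250 days


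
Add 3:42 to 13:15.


16:57

Start: 795 minutes from midnight
Add: 222 minutes
Total: 1017 minutes
Hours: 1017 ÷ 60 = 16 remainder 57


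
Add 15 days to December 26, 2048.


Start: December 26, 2048
Add 15 days
December 26 → January 1: 31 - 26 + 1 = 6 days (15 - 6 = 9 left)
January 1 + 9 = January 10, 2049

January 10, 2049


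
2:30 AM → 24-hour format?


Input: 2:30 AM
AM hour stays: 2

02:30


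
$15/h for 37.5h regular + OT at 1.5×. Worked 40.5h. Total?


$630.00

Regular: 37.5h × $15 = $562.50
Overtime: 40.5 - 37.5 = 3.0h
OT pay: 3.0h × $15 × 1.5 = $67.50
Total = $562.50 + $67.50 = $630.00


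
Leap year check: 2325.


No

Rules: divisible by 4 AND (not by 100 OR by 400)
2325 ÷ 4 = 581 remainder 1 → not divisible by 4
Not divisible by 4 → not a leap year


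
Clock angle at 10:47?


41.5°

Hour hand = 10×30 + 47×0.5 = 323.5°
Minute hand = 47×6 = 282°
Difference = |323.5 - 282| = 41.5°


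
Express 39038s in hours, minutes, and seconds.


Hours: 39038 ÷ 3600 = 10 remainder 3038
Minutes: 3038 ÷ 60 = 50 remainder 38
Seconds: 38

10h 50m 38s


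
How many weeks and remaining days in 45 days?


6 weeks 3 days

Weeks: 45 ÷ 7 = 6 remainder 3


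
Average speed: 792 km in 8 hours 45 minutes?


Distance: 792 km
Time: 8h 45m = 525 min = 525/60 = 35/4 hours
Speed = 792 ÷ (35/4) = 792 × 4 / 35 = 3168/35 ≈ 90.5 km/h

90.5 km/h


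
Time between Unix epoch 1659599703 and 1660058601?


Difference = 1660058601 - 1659599703 = 458898 seconds
In hours: 458898 / 3600 ≈ 127.5
In days: 458898 / 86400 ≈ 5.31

458898 seconds (127.5 hours / 5.31 days)


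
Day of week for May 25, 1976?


Tuesday

Zeller's congruence:
q=25, m=5, k=76, j=19
h = (25 + ⌊13×6/5⌋ + 76 + ⌊76/4⌋ + ⌊19/4⌋ - 2×19) mod 7
= (25 + 15 + 76 + 19 + 4 - 38) mod 7
= 101 mod 7 = 3
h=3 → Tuesday


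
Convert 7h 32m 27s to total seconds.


27147 seconds

Hours: 7 × 3600 = 25200
Minutes: 32 × 60 = 1920
Seconds: 27
Total = 25200 + 1920 + 27 = 27147


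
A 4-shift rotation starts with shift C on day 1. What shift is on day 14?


Shift D

Shifts: A, B, C, D
Start: C (index 2)
Day 14: (2 + 14 - 1) mod 4
= 15 mod 4
= 3
Index 3 → shift D


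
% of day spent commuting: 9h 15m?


Time: 555 minutes
Day: 1440 minutes
Percentage = (555/1440) × 100 ≈ 38.5%

38.5%


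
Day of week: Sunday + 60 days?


Thursday

Start: Sunday (index 6)
(6 + 60) mod 7
= 66 mod 7
= 3
Index 3 → Thursday


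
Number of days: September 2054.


30 days

Month: September (month 9)
September has 30 days


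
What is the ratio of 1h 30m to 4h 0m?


Duration 1: 90 minutes
Duration 2: 240 minutes
Ratio = 90:240
GCD = 30
Simplified = 3:8
As a decimal: 3/8 ≈ 0.38

3:8 (0.38)


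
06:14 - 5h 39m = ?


00:35

Start: 374 minutes from midnight
Subtract: 339 minutes
Remaining: 374 - 339 = 35
Hours: 0, Minutes: 35


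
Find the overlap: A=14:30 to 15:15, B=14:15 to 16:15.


45 minutes

Meeting A: 870-915 (in minutes from midnight)
Meeting B: 855-975
Overlap start = max(870, 855) = 870
Overlap end = min(915, 975) = 915
Overlap = max(0, 915 - 870) = 45 min


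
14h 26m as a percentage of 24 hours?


0.6014 (60.14%)

Total minutes: 14×60 + 26 = 866
Day = 24×60 = 1440 minutes
Fraction = 866/1440 ≈ 0.6014
As a percentage: 866/1440 × 100 ≈ 60.14%


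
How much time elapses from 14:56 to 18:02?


End time in minutes: 18×60 + 2 = 1082
Start time in minutes: 14×60 + 56 = 896
Difference = 1082 - 896 = 186 minutes
= 3 hours 6 minutes

3h 6m


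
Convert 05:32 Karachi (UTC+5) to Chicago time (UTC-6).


Time difference = UTC-6 - UTC+5 = -11 hours
New hour = (5 -11) mod 24
= -6 mod 24 = 18
Minutes unchanged → 18:32; -6 < 0 → previous day

18:32 (previous day)


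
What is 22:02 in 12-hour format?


10:02 PM

Hour: 22
22 - 12 = 10 → PM


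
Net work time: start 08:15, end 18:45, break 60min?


9h 30m (570 minutes)

Total time = (18×60+45) - (8×60+15)
= 1125 - 495 = 630 min
Minus break: 630 - 60 = 570 min
= 9h 30m


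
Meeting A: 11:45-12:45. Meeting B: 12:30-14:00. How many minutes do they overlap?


15 minutes

Meeting A: 705-765 (in minutes from midnight)
Meeting B: 750-840
Overlap start = max(705, 750) = 750
Overlap end = min(765, 840) = 765
Overlap = max(0, 765 - 750) = 15 min


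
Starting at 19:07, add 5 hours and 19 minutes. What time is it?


00:26 (next day)

Start: 1147 minutes from midnight
Add: 319 minutes
Total: 1466 minutes
Hours: 1466 ÷ 60 = 24 remainder 26
24 ≥ 24 → 24 - 24 = 0 (next day)


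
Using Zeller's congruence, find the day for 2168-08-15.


Monday

Zeller's congruence:
q=15, m=8, k=68, j=21
h = (15 + ⌊13×9/5⌋ + 68 + ⌊68/4⌋ + ⌊21/4⌋ - 2×21) mod 7
= (15 + 23 + 68 + 17 + 5 - 42) mod 7
= 86 mod 7 = 2
h=2 → Monday


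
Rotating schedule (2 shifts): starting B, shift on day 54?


Shift A

Shifts: A, B
Start: B (index 1)
Day 54: (1 + 54 - 1) mod 2
= 54 mod 2
= 0
Index 0 → shift A


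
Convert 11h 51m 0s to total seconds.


42660 seconds

Hours: 11 × 3600 = 39600
Minutes: 51 × 60 = 3060
Seconds: 0
Total = 39600 + 3060 + 0 = 42660


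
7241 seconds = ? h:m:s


Hours: 7241 ÷ 3600 = 2 remainder 41
Minutes: 41 ÷ 60 = 0 remainder 41
Seconds: 41

2h 0m 41s


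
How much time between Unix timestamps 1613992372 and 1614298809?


306437 seconds (85.1 hours / 3.55 days)

Difference = 1614298809 - 1613992372 = 306437 seconds
In hours: 306437 / 3600 ≈ 85.1
In days: 306437 / 86400 ≈ 3.55


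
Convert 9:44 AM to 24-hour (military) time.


09:44

Input: 9:44 AM
AM hour stays: 9


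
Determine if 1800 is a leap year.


No

Rules: divisible by 4 AND (not by 100 OR by 400)
1800 ÷ 4 = 450 exactly → divisible by 4
1800 ÷ 100 = 18 exactly → divisible by 100
1800 ÷ 400 = 4 remainder 200 → not divisible by 400
Divisible by 100 but not by 400 → not a leap year


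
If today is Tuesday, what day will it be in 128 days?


Thursday

Start: Tuesday (index 1)
(1 + 128) mod 7
= 129 mod 7
= 3
Index 3 → Thursday


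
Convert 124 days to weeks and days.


17 weeks 5 days

Weeks: 124 ÷ 7 = 17 remainder 5


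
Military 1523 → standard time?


Hour: 15
15 - 12 = 3 → PM

3:23 PM


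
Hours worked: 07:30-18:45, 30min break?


Total time = (18×60+45) - (7×60+30)
= 1125 - 450 = 675 min
Minus break: 675 - 30 = 645 min
= 10h 45m

10h 45m (645 minutes)


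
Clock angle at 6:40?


40.0°

Hour hand = 6×30 + 40×0.5 = 200.0°
Minute hand = 40×6 = 240°
Difference = |200.0 - 240| = 40.0°


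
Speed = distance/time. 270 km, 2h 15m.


Distance: 270 km
Time: 2h 15m = 135 min = 135/60 = 9/4 hours
Speed = 270 ÷ (9/4) = 270 × 4 / 9 = 1080/9 = 120.0 km/h

120.0 km/h


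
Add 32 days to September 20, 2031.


Start: September 20, 2031
Add 32 days
September 20 → October 1: 30 - 20 + 1 = 11 days (32 - 11 = 21 left)
October 1 + 21 = October 22, 2031

October 22, 2031


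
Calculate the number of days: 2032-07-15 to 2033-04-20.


From July 15, 2032 to April 20, 2033
Rest of July 2032: 31 - 15 = 16
Full months: August 31, September 30, October 31, November 30, December 31, January 31, February 2033 28, March 31
Days into April 2033: 20
Total = 16 + 31 + 30 + 31 + 30 + 31 + 31 + 28 + 31 + 20 = 279 days

279 days


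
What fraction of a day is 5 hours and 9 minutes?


0.2146 (21.46%)

Total minutes: 5×60 + 9 = 309
Day = 24×60 = 1440 minutes
Fraction = 309/1440 ≈ 0.2146
As a percentage: 309/1440 × 100 ≈ 21.46%


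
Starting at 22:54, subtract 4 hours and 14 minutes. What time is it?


18:40

Start: 1374 minutes from midnight
Subtract: 254 minutes
Remaining: 1374 - 254 = 1120
Hours: 18, Minutes: 40


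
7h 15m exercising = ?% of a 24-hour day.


30.2%

Time: 435 minutes
Day: 1440 minutes
Percentage = (435/1440) × 100 ≈ 30.2%


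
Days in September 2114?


Month: September (month 9)
September has 30 days

30 days


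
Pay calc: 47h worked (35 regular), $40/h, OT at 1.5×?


$2120.00

Regular: 35h × $40 = $1400.00
Overtime: 47 - 35 = 12h
OT pay: 12h × $40 × 1.5 = $720.00
Total = $1400.00 + $720.00 = $2120.00


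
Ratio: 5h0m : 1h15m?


4:1 (4.00)

Duration 1: 300 minutes
Duration 2: 75 minutes
Ratio = 300:75
GCD = 75
Simplified = 4:1
As a decimal: 4/1 = 4.00


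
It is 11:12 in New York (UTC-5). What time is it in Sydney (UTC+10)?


02:12 (next day)

Time difference = UTC+10 - UTC-5 = +15 hours
New hour = (11 + 15) mod 24
= 26 mod 24 = 2
Minutes unchanged → 02:12; 26 ≥ 24 → next day


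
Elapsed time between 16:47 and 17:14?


End time in minutes: 17×60 + 14 = 1034
Start time in minutes: 16×60 + 47 = 1007
Difference = 1034 - 1007 = 27 minutes
= 0 hours 27 minutes

0h 27m


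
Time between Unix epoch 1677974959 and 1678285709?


310750 seconds (86.3 hours / 3.60 days)

Difference = 1678285709 - 1677974959 = 310750 seconds
In hours: 310750 / 3600 ≈ 86.3
In days: 310750 / 86400 ≈ 3.60


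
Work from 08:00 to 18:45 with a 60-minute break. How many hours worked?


Total time = (18×60+45) - (8×60+0)
= 1125 - 480 = 645 min
Minus break: 645 - 60 = 585 min
= 9h 45m

9h 45m (585 minutes)


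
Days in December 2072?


Month: December (month 12)
December has 31 days

31 days


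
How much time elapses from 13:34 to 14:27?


0h 53m

End time in minutes: 14×60 + 27 = 867
Start time in minutes: 13×60 + 34 = 814
Difference = 867 - 814 = 53 minutes
= 0 hours 53 minutes


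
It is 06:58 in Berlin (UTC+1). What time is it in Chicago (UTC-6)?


23:58 (previous day)

Time difference = UTC-6 - UTC+1 = -7 hours
New hour = (6 -7) mod 24
= -1 mod 24 = 23
Minutes unchanged → 23:58; -1 < 0 → previous day


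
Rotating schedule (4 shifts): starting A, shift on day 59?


Shift C

Shifts: A, B, C, D
Start: A (index 0)
Day 59: (0 + 59 - 1) mod 4
= 58 mod 4
= 2
Index 2 → shift C


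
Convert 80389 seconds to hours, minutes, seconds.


22h 19m 49s

Hours: 80389 ÷ 3600 = 22 remainder 1189
Minutes: 1189 ÷ 60 = 19 remainder 49
Seconds: 49


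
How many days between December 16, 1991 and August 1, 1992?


From December 16, 1991 to August 1, 1992
Rest of December 1991: 31 - 16 = 15
Full months: January 31, February 1992 29, March 31, April 30, May 31, June 30, July 31
Days into August 1992: 1
Total = 15 + 31 + 29 + 31 + 30 + 31 + 30 + 31 + 1 = 229 days

229 days


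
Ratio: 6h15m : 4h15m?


25:17 (1.47)

Duration 1: 375 minutes
Duration 2: 255 minutes
Ratio = 375:255
GCD = 15
Simplified = 25:17
As a decimal: 25/17 ≈ 1.47


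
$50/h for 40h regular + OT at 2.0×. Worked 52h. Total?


Regular: 40h × $50 = $2000.00
Overtime: 52 - 40 = 12h
OT pay: 12h × $50 × 2.0 = $1200.00
Total = $2000.00 + $1200.00 = $3200.00

$3200.00


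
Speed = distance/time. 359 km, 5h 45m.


Distance: 359 km
Time: 5h 45m = 345 min = 345/60 = 23/4 hours
Speed = 359 ÷ (23/4) = 359 × 4 / 23 = 1436/23 ≈ 62.4 km/h

62.4 km/h


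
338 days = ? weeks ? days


Weeks: 338 ÷ 7 = 48 remainder 2

48 weeks 2 days


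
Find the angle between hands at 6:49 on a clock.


Hour hand = 6×30 + 49×0.5 = 204.5°
Minute hand = 49×6 = 294°
Difference = |204.5 - 294| = 89.5°

89.5°


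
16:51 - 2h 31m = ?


14:20

Start: 1011 minutes from midnight
Subtract: 151 minutes
Remaining: 1011 - 151 = 860
Hours: 14, Minutes: 20


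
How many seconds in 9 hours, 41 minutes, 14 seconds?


Hours: 9 × 3600 = 32400
Minutes: 41 × 60 = 2460
Seconds: 14
Total = 32400 + 2460 + 14 = 34874

34874 seconds


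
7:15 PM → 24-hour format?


Input: 7:15 PM
PM: 7 + 12 = 19

19:15


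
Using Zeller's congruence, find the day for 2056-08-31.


Thursday

Zeller's congruence:
q=31, m=8, k=56, j=20
h = (31 + ⌊13×9/5⌋ + 56 + ⌊56/4⌋ + ⌊20/4⌋ - 2×20) mod 7
= (31 + 23 + 56 + 14 + 5 - 40) mod 7
= 89 mod 7 = 5
h=5 → Thursday


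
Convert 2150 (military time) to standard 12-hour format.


Hour: 21
21 - 12 = 9 → PM

9:50 PM


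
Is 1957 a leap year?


Rules: divisible by 4 AND (not by 100 OR by 400)
1957 ÷ 4 = 489 remainder 1 → not divisible by 4
Not divisible by 4 → not a leap year

No


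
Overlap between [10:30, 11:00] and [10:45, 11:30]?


Meeting A: 630-660 (in minutes from midnight)
Meeting B: 645-690
Overlap start = max(630, 645) = 645
Overlap end = min(660, 690) = 660
Overlap = max(0, 660 - 645) = 15 min

15 minutes


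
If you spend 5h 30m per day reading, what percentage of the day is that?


Time: 330 minutes
Day: 1440 minutes
Percentage = (330/1440) × 100 ≈ 22.9%

22.9%


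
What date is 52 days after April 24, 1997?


Start: April 24, 1997
Add 52 days
April 24 → May 1: 30 - 24 + 1 = 7 days (52 - 7 = 45 left)
May 1 → June 1: 31 - 1 + 1 = 31 days (45 - 31 = 14 left)
June 1 + 14 = June 15, 1997

June 15, 1997


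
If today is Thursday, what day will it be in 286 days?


Wednesday

Start: Thursday (index 3)
(3 + 286) mod 7
= 289 mod 7
= 2
Index 2 → Wednesday


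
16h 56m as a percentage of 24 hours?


Total minutes: 16×60 + 56 = 1016
Day = 24×60 = 1440 minutes
Fraction = 1016/1440 ≈ 0.7056
As a percentage: 1016/1440 × 100 ≈ 70.56%

0.7056 (70.56%)


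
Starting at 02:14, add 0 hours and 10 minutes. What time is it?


02:24

Start: 134 minutes from midnight
Add: 10 minutes
Total: 144 minutes
Hours: 144 ÷ 60 = 2 remainder 24


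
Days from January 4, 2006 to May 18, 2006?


From January 4, 2006 to May 18, 2006
Rest of January 2006: 31 - 4 = 27
Full months: February 2006 28, March 31, April 30
Days into May 2006: 18
Total = 27 + 28 + 31 + 30 + 18 = 134 days

134 days


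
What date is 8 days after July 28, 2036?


Start: July 28, 2036
Add 8 days
July 28 → August 1: 31 - 28 + 1 = 4 days (8 - 4 = 4 left)
August 1 + 4 = August 5, 2036

August 5, 2036


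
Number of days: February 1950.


Month: February (month 2)
February: 28 or 29 (leap year)
1950 leap year? No

28 days


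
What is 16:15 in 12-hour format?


Hour: 16
16 - 12 = 4 → PM

4:15 PM


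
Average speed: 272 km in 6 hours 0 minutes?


Distance: 272 km
Time: 6 hours
Speed = 272 / 6 ≈ 45.3 km/h

45.3 km/h


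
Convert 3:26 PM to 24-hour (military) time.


Input: 3:26 PM
PM: 3 + 12 = 15

15:26


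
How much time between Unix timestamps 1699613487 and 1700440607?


Difference = 1700440607 - 1699613487 = 827120 seconds
In hours: 827120 / 3600 ≈ 229.8
In days: 827120 / 86400 ≈ 9.57

827120 seconds (229.8 hours / 9.57 days)


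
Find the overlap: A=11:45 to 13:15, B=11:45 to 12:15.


30 minutes

Meeting A: 705-795 (in minutes from midnight)
Meeting B: 705-735
Overlap start = max(705, 705) = 705
Overlap end = min(795, 735) = 735
Overlap = max(0, 735 - 705) = 30 min


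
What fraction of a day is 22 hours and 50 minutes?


Total minutes: 22×60 + 50 = 1370
Day = 24×60 = 1440 minutes
Fraction = 1370/1440 ≈ 0.9514
As a percentage: 1370/1440 × 100 ≈ 95.14%

0.9514 (95.14%)


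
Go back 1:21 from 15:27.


14:06

Start: 927 minutes from midnight
Subtract: 81 minutes
Remaining: 927 - 81 = 846
Hours: 14, Minutes: 6


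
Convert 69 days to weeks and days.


Weeks: 69 ÷ 7 = 9 remainder 6

9 weeks 6 days


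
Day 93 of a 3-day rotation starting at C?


Shift B

Shifts: A, B, C
Start: C (index 2)
Day 93: (2 + 93 - 1) mod 3
= 94 mod 3
= 1
Index 1 → shift B


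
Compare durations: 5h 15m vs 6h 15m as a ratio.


21:25 (0.84)

Duration 1: 315 minutes
Duration 2: 375 minutes
Ratio = 315:375
GCD = 15
Simplified = 21:25
As a decimal: 21/25 = 0.84


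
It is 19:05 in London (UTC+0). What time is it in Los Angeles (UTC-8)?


Time difference = UTC-8 - UTC+0 = -8 hours
New hour = (19 -8) mod 24
= 11 mod 24 = 11
Minutes unchanged → 11:05

11:05


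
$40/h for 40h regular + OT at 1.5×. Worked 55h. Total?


Regular: 40h × $40 = $1600.00
Overtime: 55 - 40 = 15h
OT pay: 15h × $40 × 1.5 = $900.00
Total = $1600.00 + $900.00 = $2500.00

$2500.00


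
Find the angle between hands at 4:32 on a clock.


Hour hand = 4×30 + 32×0.5 = 136.0°
Minute hand = 32×6 = 192°
Difference = |136.0 - 192| = 56.0°

56.0°


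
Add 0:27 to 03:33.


Start: 213 minutes from midnight
Add: 27 minutes
Total: 240 minutes
Hours: 240 ÷ 60 = 4 remainder 0

04:00


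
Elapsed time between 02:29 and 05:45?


End time in minutes: 5×60 + 45 = 345
Start time in minutes: 2×60 + 29 = 149
Difference = 345 - 149 = 196 minutes
= 3 hours 16 minutes

3h 16m


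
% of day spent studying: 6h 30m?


Time: 390 minutes
Day: 1440 minutes
Percentage = (390/1440) × 100 ≈ 27.1%

27.1%


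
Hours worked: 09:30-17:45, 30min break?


Total time = (17×60+45) - (9×60+30)
= 1065 - 570 = 495 min
Minus break: 495 - 30 = 465 min
= 7h 45m

7h 45m (465 minutes)


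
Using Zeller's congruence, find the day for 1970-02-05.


Thursday

Zeller's congruence:
q=5, m=14, k=69, j=19
h = (5 + ⌊13×15/5⌋ + 69 + ⌊69/4⌋ + ⌊19/4⌋ - 2×19) mod 7
= (5 + 39 + 69 + 17 + 4 - 38) mod 7
= 96 mod 7 = 5
h=5 → Thursday


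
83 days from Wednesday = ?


Tuesday

Start: Wednesday (index 2)
(2 + 83) mod 7
= 85 mod 7
= 1
Index 1 → Tuesday


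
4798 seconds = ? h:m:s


Hours: 4798 ÷ 3600 = 1 remainder 1198
Minutes: 1198 ÷ 60 = 19 remainder 58
Seconds: 58

1h 19m 58s


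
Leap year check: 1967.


Rules: divisible by 4 AND (not by 100 OR by 400)
1967 ÷ 4 = 491 remainder 3 → not divisible by 4
Not divisible by 4 → not a leap year

No


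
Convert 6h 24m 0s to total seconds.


Hours: 6 × 3600 = 21600
Minutes: 24 × 60 = 1440
Seconds: 0
Total = 21600 + 1440 + 0 = 23040

23040 seconds


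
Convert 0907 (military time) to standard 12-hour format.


Hour: 9
9 < 12 → AM

9:07 AM


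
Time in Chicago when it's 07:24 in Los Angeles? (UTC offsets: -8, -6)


Time difference = UTC-6 - UTC-8 = +2 hours
New hour = (7 + 2) mod 24
= 9 mod 24 = 9
Minutes unchanged → 09:24

09:24


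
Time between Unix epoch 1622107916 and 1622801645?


693729 seconds (192.7 hours / 8.03 days)

Difference = 1622801645 - 1622107916 = 693729 seconds
In hours: 693729 / 3600 ≈ 192.7
In days: 693729 / 86400 ≈ 8.03


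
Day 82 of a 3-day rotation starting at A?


Shifts: A, B, C
Start: A (index 0)
Day 82: (0 + 82 - 1) mod 3
= 81 mod 3
= 0
Index 0 → shift A

Shift A


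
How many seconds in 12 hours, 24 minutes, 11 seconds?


Hours: 12 × 3600 = 43200
Minutes: 24 × 60 = 1440
Seconds: 11
Total = 43200 + 1440 + 11 = 44651

44651 seconds


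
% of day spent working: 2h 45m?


Time: 165 minutes
Day: 1440 minutes
Percentage = (165/1440) × 100 ≈ 11.5%

11.5%


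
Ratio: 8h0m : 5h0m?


8:5 (1.60)

Duration 1: 480 minutes
Duration 2: 300 minutes
Ratio = 480:300
GCD = 60
Simplified = 8:5
As a decimal: 8/5 = 1.60


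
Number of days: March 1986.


Month: March (month 3)
March has 31 days

31 days


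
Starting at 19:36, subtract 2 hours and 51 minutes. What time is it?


16:45

Start: 1176 minutes from midnight
Subtract: 171 minutes
Remaining: 1176 - 171 = 1005
Hours: 16, Minutes: 45


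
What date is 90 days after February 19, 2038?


Start: February 19, 2038
Add 90 days
February 19 → March 1: 28 - 19 + 1 = 10 days (90 - 10 = 80 left)
March 1 → April 1: 31 - 1 + 1 = 31 days (80 - 31 = 49 left)
April 1 → May 1: 30 - 1 + 1 = 30 days (49 - 30 = 19 left)
May 1 + 19 = May 20, 2038

May 20, 2038


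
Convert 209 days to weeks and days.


Weeks: 209 ÷ 7 = 29 remainder 6

29 weeks 6 days


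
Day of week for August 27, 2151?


Friday

Zeller's congruence:
q=27, m=8, k=51, j=21
h = (27 + ⌊13×9/5⌋ + 51 + ⌊51/4⌋ + ⌊21/4⌋ - 2×21) mod 7
= (27 + 23 + 51 + 12 + 5 - 42) mod 7
= 76 mod 7 = 6
h=6 → Friday


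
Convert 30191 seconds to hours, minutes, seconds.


Hours: 30191 ÷ 3600 = 8 remainder 1391
Minutes: 1391 ÷ 60 = 23 remainder 11
Seconds: 11

8h 23m 11s


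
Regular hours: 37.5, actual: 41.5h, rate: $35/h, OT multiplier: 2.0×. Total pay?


Regular: 37.5h × $35 = $1312.50
Overtime: 41.5 - 37.5 = 4.0h
OT pay: 4.0h × $35 × 2.0 = $280.00
Total = $1312.50 + $280.00 = $1592.50

$1592.50


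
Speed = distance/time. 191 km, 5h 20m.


Distance: 191 km
Time: 5h 20m = 320 min = 320/60 = 16/3 hours
Speed = 191 ÷ (16/3) = 191 × 3 / 16 = 573/16 ≈ 35.8 km/h

35.8 km/h


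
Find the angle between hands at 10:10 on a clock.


Hour hand = 10×30 + 10×0.5 = 305.0°
Minute hand = 10×6 = 60°
Difference = |305.0 - 60| = 245.0°
Since > 180°: 360 - 245.0 = 115.0°

115.0°


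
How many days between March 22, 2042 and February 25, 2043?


340 days

From March 22, 2042 to February 25, 2043
Rest of March 2042: 31 - 22 = 9
Full months: April 30, May 31, June 30, July 31, August 31, September 30, October 31, November 30, December 31, January 31
Days into February 2043: 25
Total = 9 + 30 + 31 + 30 + 31 + 31 + 30 + 31 + 30 + 31 + 31 + 25 = 340 days


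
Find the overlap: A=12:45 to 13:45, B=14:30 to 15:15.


0 minutes

Meeting A: 765-825 (in minutes from midnight)
Meeting B: 870-915
Overlap start = max(765, 870) = 870
Overlap end = min(825, 915) = 825
Overlap = max(0, 825 - 870) = 0 min


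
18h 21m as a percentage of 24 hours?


Total minutes: 18×60 + 21 = 1101
Day = 24×60 = 1440 minutes
Fraction = 1101/1440 ≈ 0.7646
As a percentage: 1101/1440 × 100 ≈ 76.46%

0.7646 (76.46%)


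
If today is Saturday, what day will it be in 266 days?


Start: Saturday (index 5)
(5 + 266) mod 7
= 271 mod 7
= 5
Index 5 → Saturday

Saturday


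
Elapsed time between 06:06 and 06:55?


End time in minutes: 6×60 + 55 = 415
Start time in minutes: 6×60 + 6 = 366
Difference = 415 - 366 = 49 minutes
= 0 hours 49 minutes

0h 49m


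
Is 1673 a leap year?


No

Rules: divisible by 4 AND (not by 100 OR by 400)
1673 ÷ 4 = 418 remainder 1 → not divisible by 4
Not divisible by 4 → not a leap year


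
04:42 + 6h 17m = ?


10:59

Start: 282 minutes from midnight
Add: 377 minutes
Total: 659 minutes
Hours: 659 ÷ 60 = 10 remainder 59


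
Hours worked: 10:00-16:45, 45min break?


6h 0m (360 minutes)

Total time = (16×60+45) - (10×60+0)
= 1005 - 600 = 405 min
Minus break: 405 - 45 = 360 min
= 6h 0m


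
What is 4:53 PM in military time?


16:53

Input: 4:53 PM
PM: 4 + 12 = 16


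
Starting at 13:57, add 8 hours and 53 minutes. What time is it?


Start: 837 minutes from midnight
Add: 533 minutes
Total: 1370 minutes
Hours: 1370 ÷ 60 = 22 remainder 50

22:50


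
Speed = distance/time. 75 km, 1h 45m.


Distance: 75 km
Time: 1h 45m = 105 min = 105/60 = 7/4 hours
Speed = 75 ÷ (7/4) = 75 × 4 / 7 = 300/7 ≈ 42.9 km/h

42.9 km/h


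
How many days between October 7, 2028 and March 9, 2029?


From October 7, 2028 to March 9, 2029
Rest of October 2028: 31 - 7 = 24
Full months: November 30, December 31, January 31, February 2029 28
Days into March 2029: 9
Total = 24 + 30 + 31 + 31 + 28 + 9 = 153 days

153 days


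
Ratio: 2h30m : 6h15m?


Duration 1: 150 minutes
Duration 2: 375 minutes
Ratio = 150:375
GCD = 75
Simplified = 2:5
As a decimal: 2/5 = 0.40

2:5 (0.40)


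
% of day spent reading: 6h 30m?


27.1%

Time: 390 minutes
Day: 1440 minutes
Percentage = (390/1440) × 100 ≈ 27.1%


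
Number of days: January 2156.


31 days

Month: January (month 1)
January has 31 days


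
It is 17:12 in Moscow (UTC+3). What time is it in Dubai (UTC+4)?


18:12

Time difference = UTC+4 - UTC+3 = +1 hours
New hour = (17 + 1) mod 24
= 18 mod 24 = 18
Minutes unchanged → 18:12


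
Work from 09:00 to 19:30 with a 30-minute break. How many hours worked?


Total time = (19×60+30) - (9×60+0)
= 1170 - 540 = 630 min
Minus break: 630 - 30 = 600 min
= 10h 0m

10h 0m (600 minutes)


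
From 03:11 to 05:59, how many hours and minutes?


2h 48m

End time in minutes: 5×60 + 59 = 359
Start time in minutes: 3×60 + 11 = 191
Difference = 359 - 191 = 168 minutes
= 2 hours 48 minutes


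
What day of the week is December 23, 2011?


Friday

Zeller's congruence:
q=23, m=12, k=11, j=20
h = (23 + ⌊13×13/5⌋ + 11 + ⌊11/4⌋ + ⌊20/4⌋ - 2×20) mod 7
= (23 + 33 + 11 + 2 + 5 - 40) mod 7
= 34 mod 7 = 6
h=6 → Friday


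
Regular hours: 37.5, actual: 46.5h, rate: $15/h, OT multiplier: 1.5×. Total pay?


Regular: 37.5h × $15 = $562.50
Overtime: 46.5 - 37.5 = 9.0h
OT pay: 9.0h × $15 × 1.5 = $202.50
Total = $562.50 + $202.50 = $765.00

$765.00


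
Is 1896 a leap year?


Yes

Rules: divisible by 4 AND (not by 100 OR by 400)
1896 ÷ 4 = 474 exactly → divisible by 4
1896 ÷ 100 = 18 remainder 96 → not divisible by 100
Divisible by 4 but not by 100 → leap year


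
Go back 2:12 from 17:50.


Start: 1070 minutes from midnight
Subtract: 132 minutes
Remaining: 1070 - 132 = 938
Hours: 15, Minutes: 38

15:38


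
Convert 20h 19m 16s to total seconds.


Hours: 20 × 3600 = 72000
Minutes: 19 × 60 = 1140
Seconds: 16
Total = 72000 + 1140 + 16 = 73156

73156 seconds


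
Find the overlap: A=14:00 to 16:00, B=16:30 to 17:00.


Meeting A: 840-960 (in minutes from midnight)
Meeting B: 990-1020
Overlap start = max(840, 990) = 990
Overlap end = min(960, 1020) = 960
Overlap = max(0, 960 - 990) = 0 min

0 minutes


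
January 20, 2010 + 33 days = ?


Start: January 20, 2010
Add 33 days
January 20 → February 1: 31 - 20 + 1 = 12 days (33 - 12 = 21 left)
February 1 + 21 = February 22, 2010

February 22, 2010


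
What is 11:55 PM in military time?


Input: 11:55 PM
PM: 11 + 12 = 23

23:55


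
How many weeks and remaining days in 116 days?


Weeks: 116 ÷ 7 = 16 remainder 4

16 weeks 4 days


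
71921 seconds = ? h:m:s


Hours: 71921 ÷ 3600 = 19 remainder 3521
Minutes: 3521 ÷ 60 = 58 remainder 41
Seconds: 41

19h 58m 41s


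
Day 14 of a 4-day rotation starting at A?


Shifts: A, B, C, D
Start: A (index 0)
Day 14: (0 + 14 - 1) mod 4
= 13 mod 4
= 1
Index 1 → shift B

Shift B


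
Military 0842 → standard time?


8:42 AM

Hour: 8
8 < 12 → AM


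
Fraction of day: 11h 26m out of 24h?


0.4764 (47.64%)

Total minutes: 11×60 + 26 = 686
Day = 24×60 = 1440 minutes
Fraction = 686/1440 ≈ 0.4764
As a percentage: 686/1440 × 100 ≈ 47.64%


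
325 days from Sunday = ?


Start: Sunday (index 6)
(6 + 325) mod 7
= 331 mod 7
= 2
Index 2 → Wednesday

Wednesday


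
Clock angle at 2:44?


Hour hand = 2×30 + 44×0.5 = 82.0°
Minute hand = 44×6 = 264°
Difference = |82.0 - 264| = 182.0°
Since > 180°: 360 - 182.0 = 178.0°

178.0°


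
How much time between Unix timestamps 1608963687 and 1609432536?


Difference = 1609432536 - 1608963687 = 468849 seconds
In hours: 468849 / 3600 ≈ 130.2
In days: 468849 / 86400 ≈ 5.43

468849 seconds (130.2 hours / 5.43 days)


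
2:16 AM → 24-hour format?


02:16

Input: 2:16 AM
AM hour stays: 2


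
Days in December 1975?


Month: December (month 12)
December has 31 days

31 days


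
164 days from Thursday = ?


Sunday

Start: Thursday (index 3)
(3 + 164) mod 7
= 167 mod 7
= 6
Index 6 → Sunday


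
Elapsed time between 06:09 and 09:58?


3h 49m

End time in minutes: 9×60 + 58 = 598
Start time in minutes: 6×60 + 9 = 369
Difference = 598 - 369 = 229 minutes
= 3 hours 49 minutes


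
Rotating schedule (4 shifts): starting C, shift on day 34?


Shifts: A, B, C, D
Start: C (index 2)
Day 34: (2 + 34 - 1) mod 4
= 35 mod 4
= 3
Index 3 → shift D

Shift D


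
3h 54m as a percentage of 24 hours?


0.1625 (16.25%)

Total minutes: 3×60 + 54 = 234
Day = 24×60 = 1440 minutes
Fraction = 234/1440 = 0.1625
As a percentage: 234/1440 × 100 = 16.25%


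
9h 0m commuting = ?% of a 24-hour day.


37.5%

Time: 540 minutes
Day: 1440 minutes
Percentage = (540/1440) × 100 = 37.5%


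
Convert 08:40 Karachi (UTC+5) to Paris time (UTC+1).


Time difference = UTC+1 - UTC+5 = -4 hours
New hour = (8 -4) mod 24
= 4 mod 24 = 4
Minutes unchanged → 04:40

04:40


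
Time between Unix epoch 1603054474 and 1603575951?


Difference = 1603575951 - 1603054474 = 521477 seconds
In hours: 521477 / 3600 ≈ 144.9
In days: 521477 / 86400 ≈ 6.04

521477 seconds (144.9 hours / 6.04 days)


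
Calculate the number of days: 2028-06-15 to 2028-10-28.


135 days

From June 15, 2028 to October 28, 2028
Rest of June 2028: 30 - 15 = 15
Full months: July 31, August 31, September 30
Days into October 2028: 28
Total = 15 + 31 + 31 + 30 + 28 = 135 days


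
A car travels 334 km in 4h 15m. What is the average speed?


Distance: 334 km
Time: 4h 15m = 255 min = 255/60 = 17/4 hours
Speed = 334 ÷ (17/4) = 334 × 4 / 17 = 1336/17 ≈ 78.6 km/h

78.6 km/h


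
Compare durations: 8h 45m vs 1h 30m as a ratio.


35:6 (5.83)

Duration 1: 525 minutes
Duration 2: 90 minutes
Ratio = 525:90
GCD = 15
Simplified = 35:6
As a decimal: 35/6 ≈ 5.83


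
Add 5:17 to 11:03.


16:20

Start: 663 minutes from midnight
Add: 317 minutes
Total: 980 minutes
Hours: 980 ÷ 60 = 16 remainder 20


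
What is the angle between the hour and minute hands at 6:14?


103.0°

Hour hand = 6×30 + 14×0.5 = 187.0°
Minute hand = 14×6 = 84°
Difference = |187.0 - 84| = 103.0°


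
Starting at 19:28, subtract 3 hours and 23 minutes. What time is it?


16:05

Start: 1168 minutes from midnight
Subtract: 203 minutes
Remaining: 1168 - 203 = 965
Hours: 16, Minutes: 5


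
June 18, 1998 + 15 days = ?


July 3, 1998

Start: June 18, 1998
Add 15 days
June 18 → July 1: 30 - 18 + 1 = 13 days (15 - 13 = 2 left)
July 1 + 2 = July 3, 1998


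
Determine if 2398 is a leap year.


Rules: divisible by 4 AND (not by 100 OR by 400)
2398 ÷ 4 = 599 remainder 2 → not divisible by 4
Not divisible by 4 → not a leap year

No


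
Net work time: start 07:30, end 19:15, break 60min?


10h 45m (645 minutes)

Total time = (19×60+15) - (7×60+30)
= 1155 - 450 = 705 min
Minus break: 705 - 60 = 645 min
= 10h 45m


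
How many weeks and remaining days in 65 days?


9 weeks 2 days

Weeks: 65 ÷ 7 = 9 remainder 2


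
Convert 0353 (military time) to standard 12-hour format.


Hour: 3
3 < 12 → AM

3:53 AM


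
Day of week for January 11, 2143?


Friday

Zeller's congruence:
q=11, m=13, k=42, j=21
h = (11 + ⌊13×14/5⌋ + 42 + ⌊42/4⌋ + ⌊21/4⌋ - 2×21) mod 7
= (11 + 36 + 42 + 10 + 5 - 42) mod 7
= 62 mod 7 = 6
h=6 → Friday


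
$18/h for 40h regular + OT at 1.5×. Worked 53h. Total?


Regular: 40h × $18 = $720.00
Overtime: 53 - 40 = 13h
OT pay: 13h × $18 × 1.5 = $351.00
Total = $720.00 + $351.00 = $1071.00

$1071.00


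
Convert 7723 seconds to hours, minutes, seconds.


Hours: 7723 ÷ 3600 = 2 remainder 523
Minutes: 523 ÷ 60 = 8 remainder 43
Seconds: 43

2h 8m 43s


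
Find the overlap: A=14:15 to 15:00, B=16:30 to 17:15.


0 minutes

Meeting A: 855-900 (in minutes from midnight)
Meeting B: 990-1035
Overlap start = max(855, 990) = 990
Overlap end = min(900, 1035) = 900
Overlap = max(0, 900 - 990) = 0 min


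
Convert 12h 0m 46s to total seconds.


Hours: 12 × 3600 = 43200
Minutes: 0 × 60 = 0
Seconds: 46
Total = 43200 + 0 + 46 = 43246

43246 seconds


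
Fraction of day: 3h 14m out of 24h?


0.1347 (13.47%)

Total minutes: 3×60 + 14 = 194
Day = 24×60 = 1440 minutes
Fraction = 194/1440 ≈ 0.1347
As a percentage: 194/1440 × 100 ≈ 13.47%


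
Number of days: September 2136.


Month: September (month 9)
September has 30 days

30 days


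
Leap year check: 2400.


Yes

Rules: divisible by 4 AND (not by 100 OR by 400)
2400 ÷ 4 = 600 exactly → divisible by 4
2400 ÷ 100 = 24 exactly → divisible by 100
2400 ÷ 400 = 6 exactly → divisible by 400
Divisible by 400 → leap year


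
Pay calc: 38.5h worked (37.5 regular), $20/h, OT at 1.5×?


$780.00

Regular: 37.5h × $20 = $750.00
Overtime: 38.5 - 37.5 = 1.0h
OT pay: 1.0h × $20 × 1.5 = $30.00
Total = $750.00 + $30.00 = $780.00


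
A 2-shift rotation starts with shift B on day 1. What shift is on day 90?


Shift A

Shifts: A, B
Start: B (index 1)
Day 90: (1 + 90 - 1) mod 2
= 90 mod 2
= 0
Index 0 → shift A


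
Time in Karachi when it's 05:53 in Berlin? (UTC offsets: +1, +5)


09:53

Time difference = UTC+5 - UTC+1 = +4 hours
New hour = (5 + 4) mod 24
= 9 mod 24 = 9
Minutes unchanged → 09:53


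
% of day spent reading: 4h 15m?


17.7%

Time: 255 minutes
Day: 1440 minutes
Percentage = (255/1440) × 100 ≈ 17.7%


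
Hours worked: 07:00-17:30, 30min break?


10h 0m (600 minutes)

Total time = (17×60+30) - (7×60+0)
= 1050 - 420 = 630 min
Minus break: 630 - 30 = 600 min
= 10h 0m


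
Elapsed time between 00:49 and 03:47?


End time in minutes: 3×60 + 47 = 227
Start time in minutes: 0×60 + 49 = 49
Difference = 227 - 49 = 178 minutes
= 2 hours 58 minutes

2h 58m


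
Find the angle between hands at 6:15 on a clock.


Hour hand = 6×30 + 15×0.5 = 187.5°
Minute hand = 15×6 = 90°
Difference = |187.5 - 90| = 97.5°

97.5°


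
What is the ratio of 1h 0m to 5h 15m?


Duration 1: 60 minutes
Duration 2: 315 minutes
Ratio = 60:315
GCD = 15
Simplified = 4:21
As a decimal: 4/21 ≈ 0.19

4:21 (0.19)


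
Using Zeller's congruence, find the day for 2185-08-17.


Zeller's congruence:
q=17, m=8, k=85, j=21
h = (17 + ⌊13×9/5⌋ + 85 + ⌊85/4⌋ + ⌊21/4⌋ - 2×21) mod 7
= (17 + 23 + 85 + 21 + 5 - 42) mod 7
= 109 mod 7 = 4
h=4 → Wednesday

Wednesday


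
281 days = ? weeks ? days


Weeks: 281 ÷ 7 = 40 remainder 1

40 weeks 1 days


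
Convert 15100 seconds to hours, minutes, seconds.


Hours: 15100 ÷ 3600 = 4 remainder 700
Minutes: 700 ÷ 60 = 11 remainder 40
Seconds: 40

4h 11m 40s


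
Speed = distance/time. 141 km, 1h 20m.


105.8 km/h

Distance: 141 km
Time: 1h 20m = 80 min = 80/60 = 4/3 hours
Speed = 141 ÷ (4/3) = 141 × 3 / 4 = 423/4 ≈ 105.8 km/h


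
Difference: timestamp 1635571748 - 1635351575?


Difference = 1635571748 - 1635351575 = 220173 seconds
In hours: 220173 / 3600 ≈ 61.2
In days: 220173 / 86400 ≈ 2.55

220173 seconds (61.2 hours / 2.55 days)


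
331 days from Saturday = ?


Monday

Start: Saturday (index 5)
(5 + 331) mod 7
= 336 mod 7
= 0
Index 0 → Monday


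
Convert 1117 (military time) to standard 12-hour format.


11:17 AM

Hour: 11
11 < 12 → AM


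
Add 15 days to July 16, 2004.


July 31, 2004

Start: July 16, 2004
Add 15 days
July 16 + 15 = July 31, 2004


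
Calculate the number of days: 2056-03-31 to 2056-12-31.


275 days

From March 31, 2056 to December 31, 2056
Rest of March 2056: 31 - 31 = 0
Full months: April 30, May 31, June 30, July 31, August 31, September 30, October 31, November 30
Days into December 2056: 31
Total = 0 + 30 + 31 + 30 + 31 + 31 + 30 + 31 + 30 + 31 = 275 days


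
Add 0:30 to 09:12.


09:42

Start: 552 minutes from midnight
Add: 30 minutes
Total: 582 minutes
Hours: 582 ÷ 60 = 9 remainder 42


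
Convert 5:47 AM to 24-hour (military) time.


05:47

Input: 5:47 AM
AM hour stays: 5


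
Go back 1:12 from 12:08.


Start: 728 minutes from midnight
Subtract: 72 minutes
Remaining: 728 - 72 = 656
Hours: 10, Minutes: 56

10:56


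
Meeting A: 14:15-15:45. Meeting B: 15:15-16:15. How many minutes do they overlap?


30 minutes

Meeting A: 855-945 (in minutes from midnight)
Meeting B: 915-975
Overlap start = max(855, 915) = 915
Overlap end = min(945, 975) = 945
Overlap = max(0, 945 - 915) = 30 min


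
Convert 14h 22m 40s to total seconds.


51760 seconds

Hours: 14 × 3600 = 50400
Minutes: 22 × 60 = 1320
Seconds: 40
Total = 50400 + 1320 + 40 = 51760


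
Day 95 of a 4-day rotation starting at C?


Shifts: A, B, C, D
Start: C (index 2)
Day 95: (2 + 95 - 1) mod 4
= 96 mod 4
= 0
Index 0 → shift A

Shift A


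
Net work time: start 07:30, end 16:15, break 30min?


Total time = (16×60+15) - (7×60+30)
= 975 - 450 = 525 min
Minus break: 525 - 30 = 495 min
= 8h 15m

8h 15m (495 minutes)


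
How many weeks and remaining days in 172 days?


Weeks: 172 ÷ 7 = 24 remainder 4

24 weeks 4 days


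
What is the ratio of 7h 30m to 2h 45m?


30:11 (2.73)

Duration 1: 450 minutes
Duration 2: 165 minutes
Ratio = 450:165
GCD = 15
Simplified = 30:11
As a decimal: 30/11 ≈ 2.73


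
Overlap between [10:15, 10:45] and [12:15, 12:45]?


0 minutes

Meeting A: 615-645 (in minutes from midnight)
Meeting B: 735-765
Overlap start = max(615, 735) = 735
Overlap end = min(645, 765) = 645
Overlap = max(0, 645 - 735) = 0 min


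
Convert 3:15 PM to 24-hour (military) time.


15:15

Input: 3:15 PM
PM: 3 + 12 = 15


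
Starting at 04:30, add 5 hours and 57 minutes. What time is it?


10:27

Start: 270 minutes from midnight
Add: 357 minutes
Total: 627 minutes
Hours: 627 ÷ 60 = 10 remainder 27


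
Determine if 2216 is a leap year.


Rules: divisible by 4 AND (not by 100 OR by 400)
2216 ÷ 4 = 554 exactly → divisible by 4
2216 ÷ 100 = 22 remainder 16 → not divisible by 100
Divisible by 4 but not by 100 → leap year

Yes


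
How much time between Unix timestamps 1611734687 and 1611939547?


Difference = 1611939547 - 1611734687 = 204860 seconds
In hours: 204860 / 3600 ≈ 56.9
In days: 204860 / 86400 ≈ 2.37

204860 seconds (56.9 hours / 2.37 days)


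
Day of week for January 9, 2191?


Sunday

Zeller's congruence:
q=9, m=13, k=90, j=21
h = (9 + ⌊13×14/5⌋ + 90 + ⌊90/4⌋ + ⌊21/4⌋ - 2×21) mod 7
= (9 + 36 + 90 + 22 + 5 - 42) mod 7
= 120 mod 7 = 1
h=1 → Sunday


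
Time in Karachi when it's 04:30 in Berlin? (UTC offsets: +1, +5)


08:30

Time difference = UTC+5 - UTC+1 = +4 hours
New hour = (4 + 4) mod 24
= 8 mod 24 = 8
Minutes unchanged → 08:30


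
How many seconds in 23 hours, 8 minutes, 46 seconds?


83326 seconds

Hours: 23 × 3600 = 82800
Minutes: 8 × 60 = 480
Seconds: 46
Total = 82800 + 480 + 46 = 83326


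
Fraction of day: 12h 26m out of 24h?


Total minutes: 12×60 + 26 = 746
Day = 24×60 = 1440 minutes
Fraction = 746/1440 ≈ 0.5181
As a percentage: 746/1440 × 100 ≈ 51.81%

0.5181 (51.81%)
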